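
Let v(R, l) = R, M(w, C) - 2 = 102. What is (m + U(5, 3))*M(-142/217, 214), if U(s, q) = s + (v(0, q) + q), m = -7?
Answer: 104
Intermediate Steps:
M(w, C) = 104 (M(w, C) = 2 + 102 = 104)
U(s, q) = q + s (U(s, q) = s + (0 + q) = s + q = q + s)
(m + U(5, 3))*M(-142/217, 214) = (-7 + (3 + 5))*104 = (-7 + 8)*104 = 1*104 = 104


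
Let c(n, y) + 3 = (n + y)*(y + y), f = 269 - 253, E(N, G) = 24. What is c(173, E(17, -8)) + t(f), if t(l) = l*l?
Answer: 9709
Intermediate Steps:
f = 16
t(l) = l**2
c(n, y) = -3 + 2*y*(n + y) (c(n, y) = -3 + (n + y)*(y + y) = -3 + (n + y)*(2*y) = -3 + 2*y*(n + y))
c(173, E(17, -8)) + t(f) = (-3 + 2*24**2 + 2*173*24) + 16**2 = (-3 + 2*576 + 8304) + 256 = (-3 + 1152 + 8304) + 256 = 9453 + 256 = 9709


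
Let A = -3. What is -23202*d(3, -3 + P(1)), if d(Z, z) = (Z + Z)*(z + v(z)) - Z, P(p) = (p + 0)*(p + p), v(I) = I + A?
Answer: 765666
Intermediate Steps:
v(I) = -3 + I (v(I) = I - 3 = -3 + I)
P(p) = 2*p² (P(p) = p*(2*p) = 2*p²)
d(Z, z) = -Z + 2*Z*(-3 + 2*z) (d(Z, z) = (Z + Z)*(z + (-3 + z)) - Z = (2*Z)*(-3 + 2*z) - Z = 2*Z*(-3 + 2*z) - Z = -Z + 2*Z*(-3 + 2*z))
-23202*d(3, -3 + P(1)) = -69606*(-7 + 4*(-3 + 2*1²)) = -69606*(-7 + 4*(-3 + 2*1)) = -69606*(-7 + 4*(-3 + 2)) = -69606*(-7 + 4*(-1)) = -69606*(-7 - 4) = -69606*(-11) = -23202*(-33) = 765666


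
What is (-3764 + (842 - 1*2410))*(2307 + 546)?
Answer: -15212196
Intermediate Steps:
(-3764 + (842 - 1*2410))*(2307 + 546) = (-3764 + (842 - 2410))*2853 = (-3764 - 1568)*2853 = -5332*2853 = -15212196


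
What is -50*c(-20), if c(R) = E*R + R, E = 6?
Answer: 7000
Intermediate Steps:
c(R) = 7*R (c(R) = 6*R + R = 7*R)
-50*c(-20) = -350*(-20) = -50*(-140) = 7000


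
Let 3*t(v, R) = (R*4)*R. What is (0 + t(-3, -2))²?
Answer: 256/9 ≈ 28.444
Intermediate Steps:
t(v, R) = 4*R²/3 (t(v, R) = ((R*4)*R)/3 = ((4*R)*R)/3 = (4*R²)/3 = 4*R²/3)
(0 + t(-3, -2))² = (0 + (4/3)*(-2)²)² = (0 + (4/3)*4)² = (0 + 16/3)² = (16/3)² = 256/9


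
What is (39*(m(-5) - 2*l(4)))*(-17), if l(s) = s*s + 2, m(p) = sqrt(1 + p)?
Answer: 23868 - 1326*I ≈ 23868.0 - 1326.0*I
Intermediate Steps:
l(s) = 2 + s**2 (l(s) = s**2 + 2 = 2 + s**2)
(39*(m(-5) - 2*l(4)))*(-17) = (39*(sqrt(1 - 5) - 2*(2 + 4**2)))*(-17) = (39*(sqrt(-4) - 2*(2 + 16)))*(-17) = (39*(2*I - 2*18))*(-17) = (39*(2*I - 36))*(-17) = (39*(-36 + 2*I))*(-17) = (-1404 + 78*I)*(-17) = 23868 - 1326*I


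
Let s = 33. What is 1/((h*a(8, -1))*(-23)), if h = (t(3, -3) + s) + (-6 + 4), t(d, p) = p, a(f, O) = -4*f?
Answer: 1/20608 ≈ 4.8525e-5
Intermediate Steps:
h = 28 (h = (-3 + 33) + (-6 + 4) = 30 - 2 = 28)
1/((h*a(8, -1))*(-23)) = 1/((28*(-4*8))*(-23)) = 1/((28*(-32))*(-23)) = 1/(-896*(-23)) = 1/20608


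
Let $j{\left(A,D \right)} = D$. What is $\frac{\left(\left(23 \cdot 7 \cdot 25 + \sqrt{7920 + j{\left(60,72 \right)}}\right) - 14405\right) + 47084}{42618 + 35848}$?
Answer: $\frac{18352}{39233} + \frac{3 \sqrt{222}}{39233} \approx 0.46891$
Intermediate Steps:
$\frac{\left(\left(23 \cdot 7 \cdot 25 + \sqrt{7920 + j{\left(60,72 \right)}}\right) - 14405\right) + 47084}{42618 + 35848} = \frac{\left(\left(23 \cdot 7 \cdot 25 + \sqrt{7920 + 72}\right) - 14405\right) + 47084}{42618 + 35848} = \frac{\left(\left(161 \cdot 25 + \sqrt{7992}\right) - 14405\right) + 47084}{78466} = \left(\left(\left(4025 + 6 \sqrt{222}\right) - 14405\right) + 47084\right) \frac{1}{78466} = \left(\left(-10380 + 6 \sqrt{222}\right) + 47084\right) \frac{1}{78466} = \left(36704 + 6 \sqrt{222}\right) \frac{1}{78466} = \frac{18352}{39233} + \frac{3 \sqrt{222}}{39233}$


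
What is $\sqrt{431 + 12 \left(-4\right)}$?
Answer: $\sqrt{383} \approx 19.57$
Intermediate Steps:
$\sqrt{431 + 12 \left(-4\right)} = \sqrt{431 - 48} = \sqrt{383}$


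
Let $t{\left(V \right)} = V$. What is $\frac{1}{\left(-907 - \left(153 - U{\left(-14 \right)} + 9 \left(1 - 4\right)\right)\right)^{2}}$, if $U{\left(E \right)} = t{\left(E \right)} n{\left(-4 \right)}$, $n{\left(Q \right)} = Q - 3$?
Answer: $\frac{1}{874225} \approx 1.1439 \cdot 10^{-6}$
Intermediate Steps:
$n{\left(Q \right)} = -3 + Q$ ($n{\left(Q \right)} = Q - 3 = -3 + Q$)
$U{\left(E \right)} = - 7 E$ ($U{\left(E \right)} = E \left(-3 - 4\right) = E \left(-7\right) = - 7 E$)
$\frac{1}{\left(-907 - \left(153 - U{\left(-14 \right)} + 9 \left(1 - 4\right)\right)\right)^{2}} = \frac{1}{\left(-907 - \left(55 + 9 \left(1 - 4\right)\right)\right)^{2}} = \frac{1}{\left(-907 + \left(\left(-153 - -27\right) + 98\right)\right)^{2}} = \frac{1}{\left(-907 + \left(\left(-153 + 27\right) + 98\right)\right)^{2}} = \frac{1}{\left(-907 + \left(-126 + 98\right)\right)^{2}} = \frac{1}{\left(-907 - 28\right)^{2}} = \frac{1}{\left(-935\right)^{2}} = \frac{1}{874225}$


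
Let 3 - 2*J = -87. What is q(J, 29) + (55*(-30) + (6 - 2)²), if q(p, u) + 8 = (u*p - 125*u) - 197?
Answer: -4159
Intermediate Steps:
J = 45 (J = 3/2 - ½*(-87) = 3/2 + 87/2 = 45)
q(p, u) = -205 - 125*u + p*u (q(p, u) = -8 + ((u*p - 125*u) - 197) = -8 + ((p*u - 125*u) - 197) = -8 + ((-125*u + p*u) - 197) = -8 + (-197 - 125*u + p*u) = -205 - 125*u + p*u)
q(J, 29) + (55*(-30) + (6 - 2)²) = (-205 - 125*29 + 45*29) + (55*(-30) + (6 - 2)²) = (-205 - 3625 + 1305) + (-1650 + 4²) = -2525 + (-1650 + 16) = -2525 - 1634 = -4159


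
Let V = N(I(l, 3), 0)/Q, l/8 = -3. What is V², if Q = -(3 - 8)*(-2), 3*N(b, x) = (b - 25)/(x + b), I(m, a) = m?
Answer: 2401/518400 ≈ 0.0046316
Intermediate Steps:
l = -24 (l = 8*(-3) = -24)
N(b, x) = (-25 + b)/(3*(b + x)) (N(b, x) = ((b - 25)/(x + b))/3 = ((-25 + b)/(b + x))/3 = (-25 + b)/(3*(b + x)))
Q = -10 (Q = -(-5)*(-2) = -1*10 = -10)
V = -49/720 (V = ((-25 - 24)/(3*(-24 + 0)))/(-10) = ((⅓)*(-49)/(-24))*(-⅒) = ((⅓)*(-1/24)*(-49))*(-⅒) = (49/72)*(-⅒) = -49/720 ≈ -0.068056)
V² = (-49/720)² = 2401/518400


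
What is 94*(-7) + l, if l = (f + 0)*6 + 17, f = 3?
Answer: -623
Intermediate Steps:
l = 35 (l = (3 + 0)*6 + 17 = 3*6 + 17 = 18 + 17 = 35)
94*(-7) + l = 94*(-7) + 35 = -658 + 35 = -623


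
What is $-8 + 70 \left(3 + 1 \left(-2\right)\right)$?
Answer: $62$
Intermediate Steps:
$-8 + 70 \left(3 + 1 \left(-2\right)\right) = -8 + 70 \left(3 - 2\right) = -8 + 70 \cdot 1 = -8 + 70 = 62$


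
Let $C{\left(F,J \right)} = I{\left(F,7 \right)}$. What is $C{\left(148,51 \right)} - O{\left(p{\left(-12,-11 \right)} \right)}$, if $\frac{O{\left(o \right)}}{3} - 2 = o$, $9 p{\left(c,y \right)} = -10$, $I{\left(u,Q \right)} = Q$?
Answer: $\frac{13}{3} \approx 4.3333$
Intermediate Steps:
$C{\left(F,J \right)} = 7$
$p{\left(c,y \right)} = - \frac{10}{9}$ ($p{\left(c,y \right)} = \frac{1}{9} \left(-10\right) = - \frac{10}{9}$)
$O{\left(o \right)} = 6 + 3 o$
$C{\left(148,51 \right)} - O{\left(p{\left(-12,-11 \right)} \right)} = 7 - \left(6 + 3 \left(- \frac{10}{9}\right)\right) = 7 - \left(6 - \frac{10}{3}\right) = 7 - \frac{8}{3} = \frac{13}{3}$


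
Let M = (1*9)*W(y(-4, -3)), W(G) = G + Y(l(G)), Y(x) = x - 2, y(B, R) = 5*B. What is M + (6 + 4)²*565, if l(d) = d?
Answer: 56122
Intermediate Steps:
Y(x) = -2 + x
W(G) = -2 + 2*G (W(G) = G + (-2 + G) = -2 + 2*G)
M = -378 (M = (1*9)*(-2 + 2*(5*(-4))) = 9*(-2 + 2*(-20)) = 9*(-2 - 40) = 9*(-42) = -378)
M + (6 + 4)²*565 = -378 + (6 + 4)²*565 = -378 + 10²*565 = -378 + 100*565 = -378 + 56500 = 56122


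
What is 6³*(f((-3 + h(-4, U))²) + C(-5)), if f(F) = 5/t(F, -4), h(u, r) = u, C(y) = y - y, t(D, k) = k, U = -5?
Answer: -270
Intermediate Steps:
C(y) = 0
f(F) = -5/4 (f(F) = 5/(-4) = 5*(-¼) = -5/4)
6³*(f((-3 + h(-4, U))²) + C(-5)) = 6³*(-5/4 + 0) = 216*(-5/4) = -270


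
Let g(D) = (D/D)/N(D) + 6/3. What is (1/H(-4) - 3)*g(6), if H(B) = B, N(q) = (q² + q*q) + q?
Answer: -157/24 ≈ -6.5417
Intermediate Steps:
N(q) = q + 2*q² (N(q) = (q² + q²) + q = 2*q² + q = q + 2*q²)
g(D) = 2 + 1/(D*(1 + 2*D)) (g(D) = (D/D)/((D*(1 + 2*D))) + 6/3 = 1*(1/(D*(1 + 2*D))) + 6*(⅓) = 1/(D*(1 + 2*D)) + 2 = 2 + 1/(D*(1 + 2*D)))
(1/H(-4) - 3)*g(6) = (1/(-4) - 3)*(2 + 1/(6*(1 + 2*6))) = (-¼ - 3)*(2 + 1/(6*(1 + 12))) = -13*(2 + (⅙)/13)/4 = -13*(2 + (⅙)*(1/13))/4 = -13*(2 + 1/78)/4 = -13/4*157/78 = -157/24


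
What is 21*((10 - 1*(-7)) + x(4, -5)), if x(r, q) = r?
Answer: 441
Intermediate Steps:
21*((10 - 1*(-7)) + x(4, -5)) = 21*((10 - 1*(-7)) + 4) = 21*((10 + 7) + 4) = 21*(17 + 4) = 21*21 = 441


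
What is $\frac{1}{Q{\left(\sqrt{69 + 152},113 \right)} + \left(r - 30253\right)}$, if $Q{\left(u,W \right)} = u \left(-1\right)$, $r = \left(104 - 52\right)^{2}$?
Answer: $- \frac{27549}{758947180} + \frac{\sqrt{221}}{758947180} \approx -3.6279 \cdot 10^{-5}$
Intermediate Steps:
$r = 2704$ ($r = 52^{2} = 2704$)
$Q{\left(u,W \right)} = - u$
$\frac{1}{Q{\left(\sqrt{69 + 152},113 \right)} + \left(r - 30253\right)} = \frac{1}{- \sqrt{69 + 152} + \left(2704 - 30253\right)} = \frac{1}{- \sqrt{221} + \left(2704 - 30253\right)} = \frac{1}{- \sqrt{221} - 27549} = \frac{1}{-27549 - \sqrt{221}}$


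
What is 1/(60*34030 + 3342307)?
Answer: 1/5384107 ≈ 1.8573e-7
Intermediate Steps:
1/(60*34030 + 3342307) = 1/(2041800 + 3342307) = 1/5384107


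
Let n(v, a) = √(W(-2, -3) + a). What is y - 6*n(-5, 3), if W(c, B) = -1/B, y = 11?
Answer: 11 - 2*√30 ≈ 0.045549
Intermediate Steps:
n(v, a) = √(⅓ + a) (n(v, a) = √(-1/(-3) + a) = √(-1*(-⅓) + a) = √(⅓ + a))
y - 6*n(-5, 3) = 11 - 2*√(3 + 9*3) = 11 - 2*√(3 + 27) = 11 - 2*√30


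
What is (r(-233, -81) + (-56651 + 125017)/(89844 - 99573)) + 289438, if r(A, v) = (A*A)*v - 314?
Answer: -39969573131/9729 ≈ -4.1083e+6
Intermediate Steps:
r(A, v) = -314 + v*A² (r(A, v) = A²*v - 314 = v*A² - 314 = -314 + v*A²)
(r(-233, -81) + (-56651 + 125017)/(89844 - 99573)) + 289438 = ((-314 - 81*(-233)²) + (-56651 + 125017)/(89844 - 99573)) + 289438 = ((-314 - 81*54289) + 68366/(-9729)) + 289438 = ((-314 - 4397409) + 68366*(-1/9729)) + 289438 = (-4397723 - 68366/9729) + 289438 = -42785515433/9729 + 289438 = -39969573131/9729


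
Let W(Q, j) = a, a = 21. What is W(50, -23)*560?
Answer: 11760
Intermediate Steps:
W(Q, j) = 21
W(50, -23)*560 = 21*560 = 11760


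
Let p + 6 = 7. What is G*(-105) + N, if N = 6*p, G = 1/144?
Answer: 253/48 ≈ 5.2708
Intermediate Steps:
p = 1 (p = -6 + 7 = 1)
G = 1/144 ≈ 0.0069444
N = 6 (N = 6*1 = 6)
G*(-105) + N = (1/144)*(-105) + 6 = -35/48 + 6 = 253/48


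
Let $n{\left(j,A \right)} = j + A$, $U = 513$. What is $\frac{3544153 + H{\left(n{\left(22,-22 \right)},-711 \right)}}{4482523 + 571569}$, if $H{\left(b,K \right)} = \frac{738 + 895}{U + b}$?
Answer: $\frac{909076061}{1296374598} \approx 0.70124$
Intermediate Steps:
$n{\left(j,A \right)} = A + j$
$H{\left(b,K \right)} = \frac{1633}{513 + b}$ ($H{\left(b,K \right)} = \frac{738 + 895}{513 + b} = \frac{1633}{513 + b}$)
$\frac{3544153 + H{\left(n{\left(22,-22 \right)},-711 \right)}}{4482523 + 571569} = \frac{3544153 + \frac{1633}{513 + \left(-22 + 22\right)}}{4482523 + 571569} = \frac{3544153 + \frac{1633}{513 + 0}}{5054092} = \left(3544153 + \frac{1633}{513}\right) \frac{1}{5054092} = \frac{1818152122}{513} \cdot \frac{1}{5054092} = \frac{909076061}{1296374598}$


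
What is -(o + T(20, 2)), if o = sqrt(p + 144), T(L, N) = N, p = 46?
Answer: -2 - sqrt(190) ≈ -15.784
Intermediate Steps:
o = sqrt(190) (o = sqrt(46 + 144) = sqrt(190) ≈ 13.784)
-(o + T(20, 2)) = -(sqrt(190) + 2) = -(2 + sqrt(190)) = -2 - sqrt(190)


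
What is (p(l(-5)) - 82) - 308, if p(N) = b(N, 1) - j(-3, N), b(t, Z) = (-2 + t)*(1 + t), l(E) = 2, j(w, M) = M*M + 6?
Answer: -400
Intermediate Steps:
j(w, M) = 6 + M**2 (j(w, M) = M**2 + 6 = 6 + M**2)
b(t, Z) = (1 + t)*(-2 + t)
p(N) = -8 - N (p(N) = (-2 + N**2 - N) - (6 + N**2) = (-2 + N**2 - N) + (-6 - N**2) = -8 - N)
(p(l(-5)) - 82) - 308 = ((-8 - 1*2) - 82) - 308 = ((-8 - 2) - 82) - 308 = (-10 - 82) - 308 = -92 - 308 = -400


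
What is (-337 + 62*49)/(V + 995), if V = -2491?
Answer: -2701/1496 ≈ -1.8055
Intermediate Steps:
(-337 + 62*49)/(V + 995) = (-337 + 62*49)/(-2491 + 995) = (-337 + 3038)/(-1496) = 2701*(-1/1496) = -2701/1496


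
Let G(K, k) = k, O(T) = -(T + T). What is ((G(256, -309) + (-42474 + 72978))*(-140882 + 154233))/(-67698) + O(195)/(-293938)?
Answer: -6583122897455/1105500818 ≈ -5954.9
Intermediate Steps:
O(T) = -2*T
((G(256, -309) + (-42474 + 72978))*(-140882 + 154233))/(-67698) + O(195)/(-293938) = ((-309 + (-42474 + 72978))*(-140882 + 154233))/(-67698) - 2*195/(-293938) = ((-309 + 30504)*13351)*(-1/67698) - 390*(-1/293938) = (30195*13351)*(-1/67698) + 195/146969 = 403133445*(-1/67698) + 195/146969 = -44792605/7522 + 195/146969 = -6583122897455/1105500818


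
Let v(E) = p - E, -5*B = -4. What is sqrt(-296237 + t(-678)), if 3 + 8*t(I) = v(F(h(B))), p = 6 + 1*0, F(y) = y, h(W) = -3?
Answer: I*sqrt(1184945)/2 ≈ 544.28*I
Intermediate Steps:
B = 4/5 (B = -1/5*(-4) = 4/5 ≈ 0.80000)
p = 6 (p = 6 + 0 = 6)
v(E) = 6 - E
t(I) = 3/4 (t(I) = -3/8 + (6 - 1*(-3))/8 = -3/8 + (6 + 3)/8 = -3/8 + (1/8)*9 = -3/8 + 9/8 = 3/4)
sqrt(-296237 + t(-678)) = sqrt(-296237 + 3/4) = sqrt(-1184945/4) = I*sqrt(1184945)/2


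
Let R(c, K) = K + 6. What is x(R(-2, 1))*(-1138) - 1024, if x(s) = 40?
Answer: -46544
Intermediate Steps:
R(c, K) = 6 + K
x(R(-2, 1))*(-1138) - 1024 = 40*(-1138) - 1024 = -45520 - 1024 = -46544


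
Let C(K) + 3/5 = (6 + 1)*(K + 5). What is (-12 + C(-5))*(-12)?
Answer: 756/5 ≈ 151.20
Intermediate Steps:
C(K) = 172/5 + 7*K (C(K) = -⅗ + (6 + 1)*(K + 5) = -⅗ + 7*(5 + K) = -⅗ + (35 + 7*K) = 172/5 + 7*K)
(-12 + C(-5))*(-12) = (-12 + (172/5 + 7*(-5)))*(-12) = (-12 + (172/5 - 35))*(-12) = (-12 - ⅗)*(-12) = -63/5*(-12) = 756/5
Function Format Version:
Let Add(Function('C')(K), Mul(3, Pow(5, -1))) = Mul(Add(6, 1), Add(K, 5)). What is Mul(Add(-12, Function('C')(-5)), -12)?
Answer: Rational(756, 5) ≈ 151.20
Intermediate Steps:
Function('C')(K) = Add(Rational(172, 5), Mul(7, K)) (Function('C')(K) = Add(Rational(-3, 5), Mul(Add(6, 1), Add(K, 5))) = Add(Rational(-3, 5), Mul(7, Add(5, K))) = Add(Rational(-3, 5), Add(35, Mul(7, K))) = Add(Rational(172, 5), Mul(7, K)))
Mul(Add(-12, Function('C')(-5)), -12) = Mul(Add(-12, Add(Rational(172, 5), Mul(7, -5))), -12) = Mul(Add(-12, Add(Rational(172, 5), -35)), -12) = Mul(Add(-12, Rational(-3, 5)), -12) = Mul(Rational(-63, 5), -12) = Rational(756, 5)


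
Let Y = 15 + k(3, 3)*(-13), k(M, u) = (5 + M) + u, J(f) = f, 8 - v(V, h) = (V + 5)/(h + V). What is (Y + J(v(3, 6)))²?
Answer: 1183744/81 ≈ 14614.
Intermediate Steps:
v(V, h) = 8 - (5 + V)/(V + h) (v(V, h) = 8 - (V + 5)/(h + V) = 8 - (5 + V)/(V + h))
k(M, u) = 5 + M + u
Y = -128 (Y = 15 + (5 + 3 + 3)*(-13) = 15 + 11*(-13) = 15 - 143 = -128)
(Y + J(v(3, 6)))² = (-128 + (-5 + 7*3 + 8*6)/(3 + 6))² = (-128 + (-5 + 21 + 48)/9)² = (-128 + (⅑)*64)² = (-128 + 64/9)² = (-1088/9)² = 1183744/81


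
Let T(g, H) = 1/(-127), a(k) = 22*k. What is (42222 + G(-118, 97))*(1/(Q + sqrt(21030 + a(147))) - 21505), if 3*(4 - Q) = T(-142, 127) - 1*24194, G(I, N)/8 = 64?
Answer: -964633569849776469772/1049661773785 - 4135540116*sqrt(674)/1049661773785 ≈ -9.1899e+8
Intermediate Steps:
G(I, N) = 512 (G(I, N) = 8*64 = 512)
T(g, H) = -1/127
Q = 1024721/127 (Q = 4 - (-1/127 - 1*24194)/3 = 4 - (-1/127 - 24194)/3 = 4 - 1/3*(-3072639/127) = 4 + 1024213/127 = 1024721/127 ≈ 8068.7)
(42222 + G(-118, 97))*(1/(Q + sqrt(21030 + a(147))) - 21505) = (42222 + 512)*(1/(1024721/127 + sqrt(21030 + 22*147)) - 21505) = 42734*(1/(1024721/127 + sqrt(21030 + 3234)) - 21505) = 42734*(1/(1024721/127 + sqrt(24264)) - 21505) = 42734*(1/(1024721/127 + 6*sqrt(674)) - 21505) = 42734*(-21505 + 1/(1024721/127 + 6*sqrt(674))) = -918994670 + 42734/(1024721/127 + 6*sqrt(674))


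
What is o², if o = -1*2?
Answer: 4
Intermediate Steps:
o = -2
o² = (-2)² = 4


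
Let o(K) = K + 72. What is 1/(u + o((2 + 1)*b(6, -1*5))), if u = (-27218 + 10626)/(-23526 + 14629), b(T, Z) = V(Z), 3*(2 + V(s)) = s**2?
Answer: 8897/826219 ≈ 0.010768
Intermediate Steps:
V(s) = -2 + s**2/3
b(T, Z) = -2 + Z**2/3
o(K) = 72 + K
u = 16592/8897 (u = -16592/(-8897) = -16592*(-1/8897) = 16592/8897 ≈ 1.8649)
1/(u + o((2 + 1)*b(6, -1*5))) = 1/(16592/8897 + (72 + (2 + 1)*(-2 + (-1*5)**2/3))) = 1/(16592/8897 + (72 + 3*(-2 + (1/3)*(-5)**2))) = 1/(16592/8897 + (72 + 3*(-2 + (1/3)*25))) = 1/(16592/8897 + (72 + 3*(-2 + 25/3))) = 1/(16592/8897 + (72 + 3*(19/3))) = 1/(16592/8897 + (72 + 19)) = 1/(16592/8897 + 91) = 1/(826219/8897) = 8897/826219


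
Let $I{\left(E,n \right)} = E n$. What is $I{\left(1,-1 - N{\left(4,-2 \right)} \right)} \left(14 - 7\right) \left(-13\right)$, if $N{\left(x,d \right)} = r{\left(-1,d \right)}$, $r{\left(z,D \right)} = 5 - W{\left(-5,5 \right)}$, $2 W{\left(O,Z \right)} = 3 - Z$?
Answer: $637$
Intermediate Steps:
$W{\left(O,Z \right)} = \frac{3}{2} - \frac{Z}{2}$ ($W{\left(O,Z \right)} = \frac{3 - Z}{2} = \frac{3}{2} - \frac{Z}{2}$)
$r{\left(z,D \right)} = 6$ ($r{\left(z,D \right)} = 5 - \left(\frac{3}{2} - \frac{5}{2}\right) = 5 - -1 = 5 + 1 = 6$)
$N{\left(x,d \right)} = 6$
$I{\left(1,-1 - N{\left(4,-2 \right)} \right)} \left(14 - 7\right) \left(-13\right) = 1 \left(-1 - 6\right) \left(14 - 7\right) \left(-13\right) = 1 \left(-1 - 6\right) 7 \left(-13\right) = 1 \left(-7\right) 7 \left(-13\right) = \left(-7\right) 7 \left(-13\right) = \left(-49\right) \left(-13\right) = 637$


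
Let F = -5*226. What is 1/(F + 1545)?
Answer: 1/415 ≈ 0.0024096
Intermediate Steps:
F = -1130
1/(F + 1545) = 1/(-1130 + 1545) = 1/415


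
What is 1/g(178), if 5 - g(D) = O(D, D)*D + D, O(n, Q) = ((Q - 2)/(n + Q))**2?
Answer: -89/19269 ≈ -0.0046188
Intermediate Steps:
O(n, Q) = (-2 + Q)**2/(Q + n)**2 (O(n, Q) = ((-2 + Q)/(Q + n))**2 = (-2 + Q)**2/(Q + n)**2)
g(D) = 5 - D - (-2 + D)**2/(4*D) (g(D) = 5 - (((-2 + D)**2/(D + D)**2)*D + D) = 5 - (((-2 + D)**2/(2*D)**2)*D + D) = 5 - (((-2 + D)**2*(1/(4*D**2)))*D + D) = 5 - (((-2 + D)**2/(4*D**2))*D + D) = 5 - ((-2 + D)**2/(4*D) + D) = 5 - (D + (-2 + D)**2/(4*D)) = 5 + (-D - (-2 + D)**2/(4*D)) = 5 - D - (-2 + D)**2/(4*D))
1/g(178) = 1/(6 - 1/178 - 5/4*178) = 1/(6 - 1*1/178 - 445/2) = 1/(6 - 1/178 - 445/2) = 1/(-19269/89) = -89/19269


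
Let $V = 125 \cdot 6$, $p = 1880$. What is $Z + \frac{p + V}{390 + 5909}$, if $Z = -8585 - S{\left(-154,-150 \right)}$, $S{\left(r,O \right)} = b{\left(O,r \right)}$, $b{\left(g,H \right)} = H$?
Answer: $- \frac{53104239}{6299} \approx -8430.6$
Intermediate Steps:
$S{\left(r,O \right)} = r$
$Z = -8431$ ($Z = -8585 - -154 = -8585 + 154 = -8431$)
$V = 750$
$Z + \frac{p + V}{390 + 5909} = -8431 + \frac{1880 + 750}{390 + 5909} = -8431 + \frac{2630}{6299} = - \frac{53104239}{6299}$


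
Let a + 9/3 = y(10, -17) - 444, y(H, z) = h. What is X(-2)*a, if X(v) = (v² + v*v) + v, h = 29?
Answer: -2508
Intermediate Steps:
y(H, z) = 29
X(v) = v + 2*v² (X(v) = (v² + v²) + v = 2*v² + v = v + 2*v²)
a = -418 (a = -3 + (29 - 444) = -3 - 415 = -418)
X(-2)*a = -2*(1 + 2*(-2))*(-418) = -2*(1 - 4)*(-418) = -2*(-3)*(-418) = 6*(-418) = -2508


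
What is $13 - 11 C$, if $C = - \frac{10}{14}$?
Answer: $\frac{146}{7} \approx 20.857$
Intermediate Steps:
$C = - \frac{5}{7}$ ($C = \left(-10\right) \frac{1}{14} = - \frac{5}{7} \approx -0.71429$)
$13 - 11 C = 13 - - \frac{55}{7} = 13 + \frac{55}{7} = \frac{146}{7}$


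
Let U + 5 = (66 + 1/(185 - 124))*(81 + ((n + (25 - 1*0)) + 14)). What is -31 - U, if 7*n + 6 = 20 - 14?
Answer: -484826/61 ≈ -7948.0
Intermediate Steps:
n = 0 (n = -6/7 + (20 - 14)/7 = -6/7 + (1/7)*6 = -6/7 + 6/7 = 0)
U = 482935/61 (U = -5 + (66 + 1/(185 - 124))*(81 + ((0 + (25 - 1*0)) + 14)) = -5 + (66 + 1/61)*(81 + ((0 + (25 + 0)) + 14)) = -5 + (66 + 1/61)*(81 + ((0 + 25) + 14)) = -5 + 4027*(81 + (25 + 14))/61 = -5 + 4027*(81 + 39)/61 = -5 + (4027/61)*120 = -5 + 483240/61 = 482935/61 ≈ 7917.0)
-31 - U = -31 - 1*482935/61 = -31 - 482935/61 = -484826/61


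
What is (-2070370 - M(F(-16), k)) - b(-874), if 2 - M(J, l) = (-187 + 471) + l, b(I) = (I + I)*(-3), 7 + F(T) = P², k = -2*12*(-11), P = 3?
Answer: -2075068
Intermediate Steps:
k = 264 (k = -24*(-11) = 264)
F(T) = 2 (F(T) = -7 + 3² = -7 + 9 = 2)
b(I) = -6*I (b(I) = (2*I)*(-3) = -6*I)
M(J, l) = -282 - l (M(J, l) = 2 - ((-187 + 471) + l) = 2 - (284 + l) = 2 + (-284 - l) = -282 - l)
(-2070370 - M(F(-16), k)) - b(-874) = (-2070370 - (-282 - 1*264)) - (-6)*(-874) = (-2070370 - (-282 - 264)) - 1*5244 = (-2070370 - 1*(-546)) - 5244 = (-2070370 + 546) - 5244 = -2069824 - 5244 = -2075068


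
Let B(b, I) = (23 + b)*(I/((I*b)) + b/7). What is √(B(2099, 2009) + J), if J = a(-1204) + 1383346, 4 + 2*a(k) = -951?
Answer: √1743624859933698/29386 ≈ 1421.0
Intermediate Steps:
a(k) = -955/2 (a(k) = -2 + (½)*(-951) = -2 - 951/2 = -955/2)
B(b, I) = (23 + b)*(1/b + b/7) (B(b, I) = (23 + b)*(I*(1/(I*b)) + b*(⅐)) = (23 + b)*(1/b + b/7))
J = 2765737/2 (J = -955/2 + 1383346 = 2765737/2 ≈ 1.3829e+6)
√(B(2099, 2009) + J) = √((⅐)*(161 + 2099*(7 + 2099² + 23*2099))/2099 + 2765737/2) = √((⅐)*(1/2099)*(161 + 2099*(7 + 4405801 + 48277)) + 2765737/2) = √((⅐)*(1/2099)*(161 + 2099*4454085) + 2765737/2) = √((⅐)*(1/2099)*(161 + 9349124415) + 2765737/2) = √((⅐)*(1/2099)*9349124576 + 2765737/2) = √(9349124576/14693 + 2765737/2) = √(59335222893/29386) = √1743624859933698/29386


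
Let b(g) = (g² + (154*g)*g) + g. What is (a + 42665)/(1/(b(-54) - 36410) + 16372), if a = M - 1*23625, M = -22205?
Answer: -1315108140/6802827953 ≈ -0.19332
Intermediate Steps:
b(g) = g + 155*g² (b(g) = (g² + 154*g²) + g = 155*g² + g = g + 155*g²)
a = -45830 (a = -22205 - 1*23625 = -22205 - 23625 = -45830)
(a + 42665)/(1/(b(-54) - 36410) + 16372) = (-45830 + 42665)/(1/(-54*(1 + 155*(-54)) - 36410) + 16372) = -3165/(1/(-54*(1 - 8370) - 36410) + 16372) = -3165/(1/(-54*(-8369) - 36410) + 16372) = -3165/(1/(451926 - 36410) + 16372) = -3165/(1/415516 + 16372) = -3165/6802827953/415516 = -3165*415516/6802827953 = -1315108140/6802827953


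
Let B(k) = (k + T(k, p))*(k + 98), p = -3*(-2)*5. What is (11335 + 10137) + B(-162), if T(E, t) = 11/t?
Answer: 477248/15 ≈ 31817.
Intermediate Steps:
p = 30 (p = 6*5 = 30)
B(k) = (98 + k)*(11/30 + k) (B(k) = (k + 11/30)*(k + 98) = (k + 11*(1/30))*(98 + k) = (k + 11/30)*(98 + k) = (11/30 + k)*(98 + k) = (98 + k)*(11/30 + k))
(11335 + 10137) + B(-162) = (11335 + 10137) + (539/15 + (-162)**2 + (2951/30)*(-162)) = 21472 + (539/15 + 26244 - 79677/5) = 21472 + 155168/15 = 477248/15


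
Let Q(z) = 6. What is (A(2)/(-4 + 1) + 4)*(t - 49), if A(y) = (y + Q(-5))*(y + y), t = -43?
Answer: 1840/3 ≈ 613.33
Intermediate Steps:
A(y) = 2*y*(6 + y) (A(y) = (y + 6)*(y + y) = (6 + y)*(2*y) = 2*y*(6 + y))
(A(2)/(-4 + 1) + 4)*(t - 49) = ((2*2*(6 + 2))/(-4 + 1) + 4)*(-43 - 49) = ((2*2*8)/(-3) + 4)*(-92) = (-⅓*32 + 4)*(-92) = (-32/3 + 4)*(-92) = -20/3*(-92) = 1840/3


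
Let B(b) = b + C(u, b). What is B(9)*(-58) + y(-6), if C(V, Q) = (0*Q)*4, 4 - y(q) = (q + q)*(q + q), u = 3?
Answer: -662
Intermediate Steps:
y(q) = 4 - 4*q² (y(q) = 4 - (q + q)*(q + q) = 4 - 2*q*2*q = 4 - 4*q²)
C(V, Q) = 0 (C(V, Q) = 0*4 = 0)
B(b) = b (B(b) = b + 0 = b)
B(9)*(-58) + y(-6) = 9*(-58) + (4 - 4*(-6)²) = -522 + (4 - 4*36) = -522 + (4 - 144) = -522 - 140 = -662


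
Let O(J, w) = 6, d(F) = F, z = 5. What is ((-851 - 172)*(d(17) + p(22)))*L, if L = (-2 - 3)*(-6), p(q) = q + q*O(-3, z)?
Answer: -5247990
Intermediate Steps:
p(q) = 7*q (p(q) = q + q*6 = q + 6*q = 7*q)
L = 30 (L = -5*(-6) = 30)
((-851 - 172)*(d(17) + p(22)))*L = ((-851 - 172)*(17 + 7*22))*30 = -1023*(17 + 154)*30 = -1023*171*30 = -174933*30 = -5247990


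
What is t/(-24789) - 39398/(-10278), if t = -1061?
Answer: 164590330/42463557 ≈ 3.8760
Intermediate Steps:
t/(-24789) - 39398/(-10278) = -1061/(-24789) - 39398/(-10278) = -1061*(-1/24789) - 39398*(-1/10278) = 1061/24789 + 19699/5139 = 164590330/42463557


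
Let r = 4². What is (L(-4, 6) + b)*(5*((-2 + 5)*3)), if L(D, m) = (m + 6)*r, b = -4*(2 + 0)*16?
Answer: 2880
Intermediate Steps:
r = 16
b = -128 (b = -4*2*16 = -8*16 = -128)
L(D, m) = 96 + 16*m (L(D, m) = (m + 6)*16 = (6 + m)*16 = 96 + 16*m)
(L(-4, 6) + b)*(5*((-2 + 5)*3)) = ((96 + 16*6) - 128)*(5*((-2 + 5)*3)) = ((96 + 96) - 128)*(5*(3*3)) = (192 - 128)*(5*9) = 64*45 = 2880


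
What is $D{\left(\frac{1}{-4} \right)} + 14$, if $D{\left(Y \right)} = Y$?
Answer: $\frac{55}{4} \approx 13.75$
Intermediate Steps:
$D{\left(\frac{1}{-4} \right)} + 14 = \frac{1}{-4} + 14 = - \frac{1}{4} + 14 = \frac{55}{4}$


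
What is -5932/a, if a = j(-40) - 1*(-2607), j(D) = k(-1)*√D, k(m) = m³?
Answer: -15464724/6796489 - 11864*I*√10/6796489 ≈ -2.2754 - 0.0055201*I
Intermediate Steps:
j(D) = -√D (j(D) = (-1)³*√D = -√D)
a = 2607 - 2*I*√10 (a = -√(-40) - 1*(-2607) = -2*I*√10 + 2607 = 2607 - 2*I*√10 ≈ 2607.0 - 6.3246*I)
-5932/a = -5932/(2607 - 2*I*√10)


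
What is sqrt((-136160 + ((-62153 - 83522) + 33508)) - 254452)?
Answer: I*sqrt(502779) ≈ 709.07*I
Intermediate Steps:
sqrt((-136160 + ((-62153 - 83522) + 33508)) - 254452) = sqrt((-136160 + (-145675 + 33508)) - 254452) = sqrt((-136160 - 112167) - 254452) = sqrt(-248327 - 254452) = sqrt(-502779) = I*sqrt(502779)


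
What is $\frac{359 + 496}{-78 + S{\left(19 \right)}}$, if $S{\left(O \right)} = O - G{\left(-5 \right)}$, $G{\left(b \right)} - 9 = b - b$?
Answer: $- \frac{855}{68} \approx -12.574$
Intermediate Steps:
$G{\left(b \right)} = 9$ ($G{\left(b \right)} = 9 + \left(b - b\right) = 9 + 0 = 9$)
$S{\left(O \right)} = -9 + O$ ($S{\left(O \right)} = O - 9 = -9 + O$)
$\frac{359 + 496}{-78 + S{\left(19 \right)}} = \frac{359 + 496}{-78 + \left(-9 + 19\right)} = \frac{855}{-78 + 10} = \frac{855}{-68} = 855 \left(- \frac{1}{68}\right) = - \frac{855}{68}$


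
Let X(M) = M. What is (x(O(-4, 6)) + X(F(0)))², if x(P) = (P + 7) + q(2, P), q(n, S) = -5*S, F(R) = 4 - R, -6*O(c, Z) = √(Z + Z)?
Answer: 379/3 + 88*√3/3 ≈ 177.14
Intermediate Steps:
O(c, Z) = -√2*√Z/6 (O(c, Z) = -√(Z + Z)/6 = -√2*√Z/6)
x(P) = 7 - 4*P (x(P) = (P + 7) - 5*P = (7 + P) - 5*P = 7 - 4*P)
(x(O(-4, 6)) + X(F(0)))² = ((7 - (-2)*√2*√6/3) + (4 - 1*0))² = ((7 - (-4)*√3/3) + (4 + 0))² = ((7 + 4*√3/3) + 4)² = (11 + 4*√3/3)²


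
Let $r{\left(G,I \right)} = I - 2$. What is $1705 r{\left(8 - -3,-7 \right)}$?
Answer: $-15345$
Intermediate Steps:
$r{\left(G,I \right)} = -2 + I$
$1705 r{\left(8 - -3,-7 \right)} = 1705 \left(-2 - 7\right) = 1705 \left(-9\right) = -15345$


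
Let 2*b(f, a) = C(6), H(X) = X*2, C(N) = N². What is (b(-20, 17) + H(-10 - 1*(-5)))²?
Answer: 64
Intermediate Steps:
H(X) = 2*X
b(f, a) = 18 (b(f, a) = (½)*6² = (½)*36 = 18)
(b(-20, 17) + H(-10 - 1*(-5)))² = (18 + 2*(-10 - 1*(-5)))² = (18 + 2*(-10 + 5))² = (18 + 2*(-5))² = (18 - 10)² = 8² = 64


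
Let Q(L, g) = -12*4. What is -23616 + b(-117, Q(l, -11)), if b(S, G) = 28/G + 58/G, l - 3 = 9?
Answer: -566827/24 ≈ -23618.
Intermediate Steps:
l = 12 (l = 3 + 9 = 12)
Q(L, g) = -48
b(S, G) = 86/G
-23616 + b(-117, Q(l, -11)) = -23616 + 86/(-48) = -23616 + 86*(-1/48) = -23616 - 43/24 = -566827/24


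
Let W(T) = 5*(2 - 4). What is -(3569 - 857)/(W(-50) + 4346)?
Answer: -339/542 ≈ -0.62546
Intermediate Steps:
W(T) = -10 (W(T) = 5*(-2) = -10)
-(3569 - 857)/(W(-50) + 4346) = -(3569 - 857)/(-10 + 4346) = -2712/4336 = -1*339/542 = -339/542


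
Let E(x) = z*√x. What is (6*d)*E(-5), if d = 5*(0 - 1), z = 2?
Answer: -60*I*√5 ≈ -134.16*I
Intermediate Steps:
d = -5 (d = 5*(-1) = -5)
E(x) = 2*√x
(6*d)*E(-5) = (6*(-5))*(2*√(-5)) = -60*I*√5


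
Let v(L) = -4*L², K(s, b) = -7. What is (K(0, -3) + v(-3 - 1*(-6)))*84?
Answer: -3612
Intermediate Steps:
(K(0, -3) + v(-3 - 1*(-6)))*84 = (-7 - 4*(-3 - 1*(-6))²)*84 = (-7 - 4*(-3 + 6)²)*84 = (-7 - 4*3²)*84 = (-7 - 4*9)*84 = (-7 - 36)*84 = -43*84 = -3612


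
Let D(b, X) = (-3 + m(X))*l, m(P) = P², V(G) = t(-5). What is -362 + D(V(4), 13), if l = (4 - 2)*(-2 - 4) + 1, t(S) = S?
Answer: -2188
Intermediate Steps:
V(G) = -5
l = -11 (l = 2*(-6) + 1 = -12 + 1 = -11)
D(b, X) = 33 - 11*X² (D(b, X) = (-3 + X²)*(-11) = 33 - 11*X²)
-362 + D(V(4), 13) = -362 + (33 - 11*13²) = -362 + (33 - 11*169) = -362 + (33 - 1859) = -362 - 1826 = -2188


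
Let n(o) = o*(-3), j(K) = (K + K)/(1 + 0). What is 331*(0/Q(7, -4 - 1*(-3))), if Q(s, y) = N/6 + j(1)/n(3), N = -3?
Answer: 0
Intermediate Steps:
j(K) = 2*K (j(K) = (2*K)/1 = (2*K)*1 = 2*K)
n(o) = -3*o
Q(s, y) = -13/18 (Q(s, y) = -3/6 + (2*1)/((-3*3)) = -3*1/6 + 2/(-9) = -1/2 + 2*(-1/9) = -1/2 - 2/9 = -13/18)
331*(0/Q(7, -4 - 1*(-3))) = 331*(0/(-13/18)) = 331*(0*(-18/13)) = 331*0 = 0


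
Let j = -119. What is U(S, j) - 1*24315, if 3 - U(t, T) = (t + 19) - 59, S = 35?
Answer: -24307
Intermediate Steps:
U(t, T) = 43 - t (U(t, T) = 3 - ((t + 19) - 59) = 3 - ((19 + t) - 59) = 3 - (-40 + t) = 3 + (40 - t) = 43 - t)
U(S, j) - 1*24315 = (43 - 1*35) - 1*24315 = (43 - 35) - 24315 = 8 - 24315 = -24307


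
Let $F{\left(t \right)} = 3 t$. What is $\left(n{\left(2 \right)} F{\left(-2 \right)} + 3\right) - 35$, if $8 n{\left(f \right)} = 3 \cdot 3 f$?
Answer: $- \frac{91}{2} \approx -45.5$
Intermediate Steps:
$n{\left(f \right)} = \frac{9 f}{8}$ ($n{\left(f \right)} = \frac{3 \cdot 3 f}{8} = \frac{9 f}{8}$)
$\left(n{\left(2 \right)} F{\left(-2 \right)} + 3\right) - 35 = \left(\frac{9}{8} \cdot 2 \cdot 3 \left(-2\right) + 3\right) - 35 = \left(\frac{9}{4} \left(-6\right) + 3\right) - 35 = \left(- \frac{27}{2} + 3\right) - 35 = - \frac{21}{2} - 35 = - \frac{91}{2}$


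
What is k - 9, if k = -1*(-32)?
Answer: 23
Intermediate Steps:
k = 32
k - 9 = 32 - 9 = 23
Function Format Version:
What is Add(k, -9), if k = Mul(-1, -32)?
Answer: 23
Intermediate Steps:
k = 32
Add(k, -9) = Add(32, -9) = 23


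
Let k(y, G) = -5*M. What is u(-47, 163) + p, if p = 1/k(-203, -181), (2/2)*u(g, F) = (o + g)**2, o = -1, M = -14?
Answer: 161281/70 ≈ 2304.0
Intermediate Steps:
u(g, F) = (-1 + g)**2
k(y, G) = 70 (k(y, G) = -5*(-14) = 70)
p = 1/70 ≈ 0.014286
u(-47, 163) + p = (-1 - 47)**2 + 1/70 = (-48)**2 + 1/70 = 2304 + 1/70 = 161281/70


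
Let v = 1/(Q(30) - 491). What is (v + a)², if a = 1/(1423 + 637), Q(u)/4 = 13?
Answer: 2627641/817830835600 ≈ 3.2129e-6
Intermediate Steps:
Q(u) = 52 (Q(u) = 4*13 = 52)
v = -1/439 (v = 1/(52 - 491) = 1/(-439) = -1/439 ≈ -0.0022779)
a = 1/2060 ≈ 0.00048544
(v + a)² = (-1/439 + 1/2060)² = (-1621/904340)² = 2627641/817830835600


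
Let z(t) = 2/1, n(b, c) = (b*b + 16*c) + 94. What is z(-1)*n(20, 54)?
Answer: 2716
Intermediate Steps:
n(b, c) = 94 + b² + 16*c (n(b, c) = (b² + 16*c) + 94 = 94 + b² + 16*c)
z(t) = 2 (z(t) = 2*1 = 2)
z(-1)*n(20, 54) = 2*(94 + 20² + 16*54) = 2*(94 + 400 + 864) = 2*1358 = 2716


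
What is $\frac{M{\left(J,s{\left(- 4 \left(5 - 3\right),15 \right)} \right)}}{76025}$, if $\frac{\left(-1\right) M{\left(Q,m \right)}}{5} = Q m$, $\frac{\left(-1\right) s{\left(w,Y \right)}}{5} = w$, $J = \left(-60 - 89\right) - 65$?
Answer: $\frac{1712}{3041} \approx 0.56297$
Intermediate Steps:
$J = -214$ ($J = \left(-60 - 89\right) - 65 = -149 - 65 = -214$)
$s{\left(w,Y \right)} = - 5 w$
$M{\left(Q,m \right)} = - 5 Q m$
$\frac{M{\left(J,s{\left(- 4 \left(5 - 3\right),15 \right)} \right)}}{76025} = \frac{\left(-5\right) \left(-214\right) \left(- 5 \left(- 4 \left(5 - 3\right)\right)\right)}{76025} = \left(-5\right) \left(-214\right) \left(- 5 \left(\left(-4\right) 2\right)\right) \frac{1}{76025} = \left(-5\right) \left(-214\right) \left(\left(-5\right) \left(-8\right)\right) \frac{1}{76025} = \left(-5\right) \left(-214\right) 40 \cdot \frac{1}{76025} = 42800 \cdot \frac{1}{76025} = \frac{1712}{3041}$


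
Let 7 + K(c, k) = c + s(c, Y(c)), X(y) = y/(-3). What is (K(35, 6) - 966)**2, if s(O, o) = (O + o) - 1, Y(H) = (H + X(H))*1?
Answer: 6980164/9 ≈ 7.7557e+5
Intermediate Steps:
X(y) = -y/3 (X(y) = y*(-1/3) = -y/3)
Y(H) = 2*H/3 (Y(H) = (H - H/3)*1 = (2*H/3)*1 = 2*H/3)
s(O, o) = -1 + O + o
K(c, k) = -8 + 8*c/3 (K(c, k) = -7 + (c + (-1 + c + 2*c/3)) = -7 + (c + (-1 + 5*c/3)) = -7 + (-1 + 8*c/3) = -8 + 8*c/3)
(K(35, 6) - 966)**2 = ((-8 + (8/3)*35) - 966)**2 = ((-8 + 280/3) - 966)**2 = (256/3 - 966)**2 = (-2642/3)**2 = 6980164/9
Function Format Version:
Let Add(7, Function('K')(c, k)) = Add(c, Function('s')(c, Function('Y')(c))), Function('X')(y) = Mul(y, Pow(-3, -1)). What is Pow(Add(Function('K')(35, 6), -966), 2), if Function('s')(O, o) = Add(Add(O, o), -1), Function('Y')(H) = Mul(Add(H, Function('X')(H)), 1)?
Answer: Rational(6980164, 9) ≈ 7.7557e+5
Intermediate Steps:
Function('X')(y) = Mul(Rational(-1, 3), y) (Function('X')(y) = Mul(y, Rational(-1, 3)) = Mul(Rational(-1, 3), y))
Function('Y')(H) = Mul(Rational(2, 3), H) (Function('Y')(H) = Mul(Add(H, Mul(Rational(-1, 3), H)), 1) = Mul(Mul(Rational(2, 3), H), 1) = Mul(Rational(2, 3), H))
Function('s')(O, o) = Add(-1, O, o)
Function('K')(c, k) = Add(-8, Mul(Rational(8, 3), c)) (Function('K')(c, k) = Add(-7, Add(c, Add(-1, c, Mul(Rational(2, 3), c)))) = Add(-7, Add(c, Add(-1, Mul(Rational(5, 3), c)))) = Add(-7, Add(-1, Mul(Rational(8, 3), c))) = Add(-8, Mul(Rational(8, 3), c)))
Pow(Add(Function('K')(35, 6), -966), 2) = Pow(Add(Add(-8, Mul(Rational(8, 3), 35)), -966), 2) = Pow(Add(Add(-8, Rational(280, 3)), -966), 2) = Pow(Add(Rational(256, 3), -966), 2) = Pow(Rational(-2642, 3), 2) = Rational(6980164, 9)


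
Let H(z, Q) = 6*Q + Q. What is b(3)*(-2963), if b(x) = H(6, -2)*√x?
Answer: 41482*√3 ≈ 71849.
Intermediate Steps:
H(z, Q) = 7*Q
b(x) = -14*√x (b(x) = (7*(-2))*√x = -14*√x)
b(3)*(-2963) = -14*√3*(-2963) = 41482*√3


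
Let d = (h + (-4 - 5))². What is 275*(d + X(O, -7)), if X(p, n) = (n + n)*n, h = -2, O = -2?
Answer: 60225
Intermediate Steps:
X(p, n) = 2*n² (X(p, n) = (2*n)*n = 2*n²)
d = 121 (d = (-2 + (-4 - 5))² = (-2 - 9)² = (-11)² = 121)
275*(d + X(O, -7)) = 275*(121 + 2*(-7)²) = 275*(121 + 2*49) = 275*(121 + 98) = 275*219 = 60225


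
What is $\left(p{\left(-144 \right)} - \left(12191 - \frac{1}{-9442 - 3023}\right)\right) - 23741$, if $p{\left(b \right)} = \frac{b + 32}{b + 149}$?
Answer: $- \frac{448171597}{12465} \approx -35954.0$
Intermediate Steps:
$p{\left(b \right)} = \frac{32 + b}{149 + b}$
$\left(p{\left(-144 \right)} - \left(12191 - \frac{1}{-9442 - 3023}\right)\right) - 23741 = \left(\frac{32 - 144}{149 - 144} - \left(12191 - \frac{1}{-9442 - 3023}\right)\right) - 23741 = \left(\frac{1}{5} \left(-112\right) - \left(12191 - \frac{1}{-12465}\right)\right) - 23741 = \left(\frac{1}{5} \left(-112\right) - \frac{151960816}{12465}\right) - 23741 = \left(- \frac{112}{5} - \frac{151960816}{12465}\right) - 23741 = - \frac{152240032}{12465} - 23741 = - \frac{448171597}{12465}$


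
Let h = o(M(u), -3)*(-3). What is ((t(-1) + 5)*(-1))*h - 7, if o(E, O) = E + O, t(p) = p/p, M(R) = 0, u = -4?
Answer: -61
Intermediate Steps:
t(p) = 1
h = 9 (h = (0 - 3)*(-3) = -3*(-3) = 9)
((t(-1) + 5)*(-1))*h - 7 = ((1 + 5)*(-1))*9 - 7 = (6*(-1))*9 - 7 = -6*9 - 7 = -54 - 7 = -61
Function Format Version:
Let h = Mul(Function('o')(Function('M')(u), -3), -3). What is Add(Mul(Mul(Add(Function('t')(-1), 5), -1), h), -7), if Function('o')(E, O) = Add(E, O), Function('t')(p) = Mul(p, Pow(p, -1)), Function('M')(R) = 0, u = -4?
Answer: -61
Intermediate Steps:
Function('t')(p) = 1
h = 9 (h = Mul(Add(0, -3), -3) = Mul(-3, -3) = 9)
Add(Mul(Mul(Add(Function('t')(-1), 5), -1), h), -7) = Add(Mul(Mul(Add(1, 5), -1), 9), -7) = Add(Mul(Mul(6, -1), 9), -7) = Add(Mul(-6, 9), -7) = Add(-54, -7) = -61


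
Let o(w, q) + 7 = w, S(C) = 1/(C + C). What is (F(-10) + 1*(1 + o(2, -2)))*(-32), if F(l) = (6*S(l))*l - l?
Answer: -288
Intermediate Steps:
S(C) = 1/(2*C)
o(w, q) = -7 + w
F(l) = 3 - l (F(l) = (6*(1/(2*l)))*l - l = (3/l)*l - l = 3 - l)
(F(-10) + 1*(1 + o(2, -2)))*(-32) = ((3 - 1*(-10)) + 1*(1 + (-7 + 2)))*(-32) = ((3 + 10) + 1*(1 - 5))*(-32) = (13 + 1*(-4))*(-32) = (13 - 4)*(-32) = 9*(-32) = -288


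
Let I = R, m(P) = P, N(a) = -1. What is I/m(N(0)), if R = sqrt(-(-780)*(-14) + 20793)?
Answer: -3*sqrt(1097) ≈ -99.363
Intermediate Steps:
R = 3*sqrt(1097) (R = sqrt(-39*280 + 20793) = sqrt(-10920 + 20793) = sqrt(9873) = 3*sqrt(1097) ≈ 99.363)
I = 3*sqrt(1097) ≈ 99.363
I/m(N(0)) = (3*sqrt(1097))/(-1) = (3*sqrt(1097))*(-1) = -3*sqrt(1097)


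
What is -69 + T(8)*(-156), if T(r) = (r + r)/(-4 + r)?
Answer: -693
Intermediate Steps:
T(r) = 2*r/(-4 + r) (T(r) = (2*r)/(-4 + r) = 2*r/(-4 + r))
-69 + T(8)*(-156) = -69 + (2*8/(-4 + 8))*(-156) = -69 + (2*8/4)*(-156) = -69 + (2*8*(¼))*(-156) = -69 + 4*(-156) = -69 - 624 = -693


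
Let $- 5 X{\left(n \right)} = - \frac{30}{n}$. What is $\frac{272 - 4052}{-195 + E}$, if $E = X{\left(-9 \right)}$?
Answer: $\frac{11340}{587} \approx 19.319$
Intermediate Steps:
$X{\left(n \right)} = \frac{6}{n}$ ($X{\left(n \right)} = - \frac{\left(-30\right) \frac{1}{n}}{5} = \frac{6}{n}$)
$E = - \frac{2}{3}$ ($E = \frac{6}{-9} = 6 \left(- \frac{1}{9}\right) = - \frac{2}{3} \approx -0.66667$)
$\frac{272 - 4052}{-195 + E} = \frac{272 - 4052}{-195 - \frac{2}{3}} = - \frac{3780}{- \frac{587}{3}} = \left(-3780\right) \left(- \frac{3}{587}\right) = \frac{11340}{587}$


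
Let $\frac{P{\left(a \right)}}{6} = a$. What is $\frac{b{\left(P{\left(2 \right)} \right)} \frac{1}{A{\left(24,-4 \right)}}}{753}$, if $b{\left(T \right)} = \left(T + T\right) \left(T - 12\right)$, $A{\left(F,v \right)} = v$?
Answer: $0$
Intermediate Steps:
$P{\left(a \right)} = 6 a$
$b{\left(T \right)} = 2 T \left(-12 + T\right)$
$\frac{b{\left(P{\left(2 \right)} \right)} \frac{1}{A{\left(24,-4 \right)}}}{753} = \frac{2 \cdot 6 \cdot 2 \left(-12 + 6 \cdot 2\right) \frac{1}{-4}}{753} = 2 \cdot 12 \left(-12 + 12\right) \left(- \frac{1}{4}\right) \frac{1}{753} = 2 \cdot 12 \cdot 0 \left(- \frac{1}{4}\right) \frac{1}{753} = 0 \left(- \frac{1}{4}\right) \frac{1}{753} = 0 \cdot \frac{1}{753} = 0$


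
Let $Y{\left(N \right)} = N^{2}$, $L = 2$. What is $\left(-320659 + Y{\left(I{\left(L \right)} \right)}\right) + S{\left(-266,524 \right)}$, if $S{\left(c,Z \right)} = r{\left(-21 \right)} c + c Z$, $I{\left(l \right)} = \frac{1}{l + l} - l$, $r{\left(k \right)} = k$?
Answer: $- \frac{7271263}{16} \approx -4.5445 \cdot 10^{5}$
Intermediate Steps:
$I{\left(l \right)} = \frac{1}{2 l} - l$
$S{\left(c,Z \right)} = - 21 c + Z c$ ($S{\left(c,Z \right)} = - 21 c + c Z = - 21 c + Z c$)
$\left(-320659 + Y{\left(I{\left(L \right)} \right)}\right) + S{\left(-266,524 \right)} = \left(-320659 + \left(\frac{1}{2 \cdot 2} - 2\right)^{2}\right) - 266 \left(-21 + 524\right) = \left(-320659 + \left(\frac{1}{2} \cdot \frac{1}{2} - 2\right)^{2}\right) - 133798 = \left(-320659 + \left(\frac{1}{4} - 2\right)^{2}\right) - 133798 = \left(-320659 + \left(- \frac{7}{4}\right)^{2}\right) - 133798 = \left(-320659 + \frac{49}{16}\right) - 133798 = - \frac{5130495}{16} - 133798 = - \frac{7271263}{16}$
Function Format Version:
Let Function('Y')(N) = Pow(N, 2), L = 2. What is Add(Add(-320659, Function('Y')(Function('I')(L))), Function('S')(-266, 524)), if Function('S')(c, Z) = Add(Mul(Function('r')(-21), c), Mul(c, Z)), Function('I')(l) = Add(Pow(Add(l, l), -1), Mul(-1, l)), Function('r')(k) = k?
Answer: Rational(-7271263, 16) ≈ -4.5445e+5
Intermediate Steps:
Function('I')(l) = Add(Mul(Rational(1, 2), Pow(l, -1)), Mul(-1, l)) (Function('I')(l) = Add(Pow(Mul(2, l), -1), Mul(-1, l)) = Add(Mul(Rational(1, 2), Pow(l, -1)), Mul(-1, l)))
Function('S')(c, Z) = Add(Mul(-21, c), Mul(Z, c)) (Function('S')(c, Z) = Add(Mul(-21, c), Mul(c, Z)) = Add(Mul(-21, c), Mul(Z, c)))
Add(Add(-320659, Function('Y')(Function('I')(L))), Function('S')(-266, 524)) = Add(Add(-320659, Pow(Add(Mul(Rational(1, 2), Pow(2, -1)), Mul(-1, 2)), 2)), Mul(-266, Add(-21, 524))) = Add(Add(-320659, Pow(Add(Mul(Rational(1, 2), Rational(1, 2)), -2), 2)), Mul(-266, 503)) = Add(Add(-320659, Pow(Add(Rational(1, 4), -2), 2)), -133798) = Add(Add(-320659, Pow(Rational(-7, 4), 2)), -133798) = Add(Add(-320659, Rational(49, 16)), -133798) = Add(Rational(-5130495, 16), -133798) = Rational(-7271263, 16)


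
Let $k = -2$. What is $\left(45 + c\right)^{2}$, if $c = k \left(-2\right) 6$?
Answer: $4761$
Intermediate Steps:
$c = 24$ ($c = \left(-2\right) \left(-2\right) 6 = 4 \cdot 6 = 24$)
$\left(45 + c\right)^{2} = \left(45 + 24\right)^{2} = 69^{2} = 4761$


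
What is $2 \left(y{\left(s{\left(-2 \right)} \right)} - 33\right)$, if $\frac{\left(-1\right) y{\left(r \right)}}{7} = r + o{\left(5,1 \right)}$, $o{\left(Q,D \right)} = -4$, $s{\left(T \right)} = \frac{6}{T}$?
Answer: $32$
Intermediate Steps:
$y{\left(r \right)} = 28 - 7 r$ ($y{\left(r \right)} = - 7 \left(r - 4\right) = - 7 \left(-4 + r\right) = 28 - 7 r$)
$2 \left(y{\left(s{\left(-2 \right)} \right)} - 33\right) = 2 \left(\left(28 - 7 \frac{6}{-2}\right) - 33\right) = 2 \left(\left(28 - 7 \cdot 6 \left(- \frac{1}{2}\right)\right) - 33\right) = 2 \left(\left(28 - -21\right) - 33\right) = 2 \left(\left(28 + 21\right) - 33\right) = 2 \left(49 - 33\right) = 2 \cdot 16 = 32$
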